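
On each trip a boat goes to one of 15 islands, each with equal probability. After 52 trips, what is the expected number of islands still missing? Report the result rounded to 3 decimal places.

0.415

For each island, P(unseen after 52) = (14/15)^52 = 0.0277.
By linearity of expectation, E[unseen] = 15·(14/15)^52 = 0.4150.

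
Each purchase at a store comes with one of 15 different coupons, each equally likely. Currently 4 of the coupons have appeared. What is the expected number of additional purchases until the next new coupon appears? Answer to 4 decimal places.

The number of purchases until the next new coupon is geometric with success probability 11/15, so its mean is 15/11.
E = 15/11 = 1.36364.

1.3636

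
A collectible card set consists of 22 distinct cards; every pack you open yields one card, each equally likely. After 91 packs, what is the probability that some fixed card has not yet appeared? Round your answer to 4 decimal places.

Each pack misses the fixed card with probability (22-1)/22 = 21/22, independently.
P(still missing after 91) = (21/22)^91 = 0.01450.

0.0145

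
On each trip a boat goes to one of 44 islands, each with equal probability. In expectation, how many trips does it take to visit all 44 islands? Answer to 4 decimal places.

The wait to go from k to k+1 distinct islands is geometric with mean 44/(44-k).
E[T] = 44/44 + 44/43 + 44/42 + ... + 44/2 + 44/1 = 44·H_{44}.
H_{44} = 4.37273, so E[T] = 192.39994.

192.3999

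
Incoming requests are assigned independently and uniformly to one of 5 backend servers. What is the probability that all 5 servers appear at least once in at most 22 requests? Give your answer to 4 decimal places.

Let A_i be the event that server i is missing after 22 requests. By inclusion–exclusion on the A_i,
P(all seen) = Σ_{j=0}^{5} (-1)^j C(5,j)((5-j)/5)^22
= 1.00000 - 0.03689 + 0.00013 - 0.00000 + 0.00000 - 0.00000
= 0.96324.

0.9632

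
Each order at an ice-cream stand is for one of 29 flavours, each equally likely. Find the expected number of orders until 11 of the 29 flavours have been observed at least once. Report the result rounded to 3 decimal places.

With k distinct flavours already seen, the next new one arrives after an expected 29/(29-k) orders.
Sum over k = 0,...,10: E = 29/29 + 29/28 + 29/27 + ... + 29/20 + 29/19 = 13.5298.

13.530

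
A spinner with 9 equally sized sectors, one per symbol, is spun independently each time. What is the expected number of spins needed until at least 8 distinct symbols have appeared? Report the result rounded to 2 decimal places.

Going from k to k+1 distinct takes a geometric number of spins with mean 9/(9-k).
Sum over k = 0,...,7: E = 9/9 + 9/8 + 9/7 + ... + 9/3 + 9/2 = 16.461.

16.46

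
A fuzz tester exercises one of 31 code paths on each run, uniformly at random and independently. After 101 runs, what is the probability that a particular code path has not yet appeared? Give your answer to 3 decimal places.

0.036

Each run misses the fixed code path with probability (31-1)/31 = 30/31, independently.
P(still missing after 101) = (30/31)^101 = 0.0365.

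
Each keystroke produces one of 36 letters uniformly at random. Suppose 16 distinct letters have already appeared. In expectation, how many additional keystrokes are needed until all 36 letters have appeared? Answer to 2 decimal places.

129.52

From k distinct to k+1 distinct takes on average 36/(36-k) keystrokes.
Sum over k = 16,...,35: E = 36/20 + 36/19 + 36/18 + ... + 36/2 + 36/1 = 129.519.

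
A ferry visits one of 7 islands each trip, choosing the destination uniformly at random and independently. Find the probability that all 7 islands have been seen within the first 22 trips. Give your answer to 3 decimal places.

0.777

By inclusion–exclusion over which islands are missing,
P(all seen) = Σ_{j=0}^{7} (-1)^j C(7,j)((7-j)/7)^22
= 1.0000 - 0.2357 + 0.0128 - 0.0002 + 0.0000 - 0.0000 + 0.0000 - 0.0000
= 0.7770.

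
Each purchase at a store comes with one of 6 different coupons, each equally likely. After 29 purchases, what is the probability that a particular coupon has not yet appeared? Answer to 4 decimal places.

0.0051

Each purchase misses the fixed coupon with probability (6-1)/6 = 5/6, independently.
P(still missing after 29) = (5/6)^29 = 0.00506.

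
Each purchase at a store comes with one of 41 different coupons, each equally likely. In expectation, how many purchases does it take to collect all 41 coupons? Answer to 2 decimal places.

176.42

Split into phases: going from k distinct to k+1 distinct takes on average 41/(41-k) purchases.
E[T] = 41/41 + 41/40 + 41/39 + ... + 41/2 + 41/1 = 41·H_{41}.
H_{41} = 4.303, so E[T] = 176.420.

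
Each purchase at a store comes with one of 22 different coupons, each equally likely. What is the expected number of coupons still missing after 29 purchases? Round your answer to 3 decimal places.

5.709

For each coupon, P(unseen after 29) = (21/22)^29 = 0.2595.
By linearity of expectation, E[unseen] = 22·(21/22)^29 = 5.7085.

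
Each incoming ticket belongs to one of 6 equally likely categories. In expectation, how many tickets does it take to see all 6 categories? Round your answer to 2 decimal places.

14.70

Split into phases: going from k distinct to k+1 distinct takes on average 6/(6-k) tickets.
E[T] = 6/6 + 6/5 + 6/4 + 6/3 + 6/2 + 6/1 = 6·H_{6}.
H_{6} = 2.450, so E[T] = 14.700.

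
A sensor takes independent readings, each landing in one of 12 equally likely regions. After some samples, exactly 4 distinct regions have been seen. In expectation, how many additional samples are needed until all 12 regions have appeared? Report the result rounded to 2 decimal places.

With k distinct regions already seen, the next new one takes an expected 12/(12-k) samples.
Sum over k = 4,...,11: E = 12/8 + 12/7 + 12/6 + ... + 12/2 + 12/1 = 32.614.

32.61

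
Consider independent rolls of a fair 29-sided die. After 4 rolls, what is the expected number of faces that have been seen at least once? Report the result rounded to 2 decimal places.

3.80

For each face, P(seen in 4 rolls) = 1 - (28/29)^4 = 0.131.
By linearity of expectation, E[distinct seen] = 29·(1 - (28/29)^4) = 3.798.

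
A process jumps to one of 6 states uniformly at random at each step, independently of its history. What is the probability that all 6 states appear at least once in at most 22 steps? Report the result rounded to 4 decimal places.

0.8933

Let A_i be the event that state i is missing after 22 steps. By inclusion–exclusion on the A_i,
P(all seen) = Σ_{j=0}^{6} (-1)^j C(6,j)((6-j)/6)^22
= 1.00000 - 0.10868 + 0.00200 - 0.00000 + 0.00000 - 0.00000 + 0.00000
= 0.89332.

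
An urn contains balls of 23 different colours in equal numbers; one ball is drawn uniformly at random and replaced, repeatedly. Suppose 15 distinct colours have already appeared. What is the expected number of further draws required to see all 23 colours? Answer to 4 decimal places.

The wait to go from k to k+1 distinct colours is geometric with mean 23/(23-k).
Sum over k = 15,...,22: E = 23/8 + 23/7 + 23/6 + ... + 23/2 + 23/1 = 62.51071.

62.5107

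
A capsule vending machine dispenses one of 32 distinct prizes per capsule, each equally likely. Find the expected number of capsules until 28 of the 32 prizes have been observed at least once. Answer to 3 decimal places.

63.205

With k distinct prizes already seen, the next new one arrives after an expected 32/(32-k) capsules.
Sum over k = 0,...,27: E = 32/32 + 32/31 + 32/30 + ... + 32/6 + 32/5 = 63.2052.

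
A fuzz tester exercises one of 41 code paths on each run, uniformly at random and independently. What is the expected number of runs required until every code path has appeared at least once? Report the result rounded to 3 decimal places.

Split into phases: going from k distinct to k+1 distinct takes on average 41/(41-k) runs.
E[T] = 41/41 + 41/40 + 41/39 + ... + 41/2 + 41/1 = 41·H_{41}.
H_{41} = 4.3029, so E[T] = 176.4203.

176.420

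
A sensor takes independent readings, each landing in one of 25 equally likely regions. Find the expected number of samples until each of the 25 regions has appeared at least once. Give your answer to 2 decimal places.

After k distinct regions have appeared, the next sample gives a new one with probability (25-k)/25, so the expected wait for the (k+1)-th is 25/(25-k).
E[T] = 25/25 + 25/24 + 25/23 + ... + 25/2 + 25/1 = 25·H_{25}.
H_{25} = 3.816, so E[T] = 95.399.

95.40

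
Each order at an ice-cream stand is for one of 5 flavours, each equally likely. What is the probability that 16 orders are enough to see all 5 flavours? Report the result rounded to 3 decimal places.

By inclusion–exclusion over which flavours are missing,
P(all seen) = Σ_{j=0}^{5} (-1)^j C(5,j)((5-j)/5)^16
= 1.0000 - 0.1407 + 0.0028 - 0.0000 + 0.0000 - 0.0000
= 0.8621.

0.862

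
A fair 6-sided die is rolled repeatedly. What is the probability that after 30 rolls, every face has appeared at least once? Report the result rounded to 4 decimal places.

0.9748

By inclusion–exclusion over which faces are missing,
P(all seen) = Σ_{j=0}^{6} (-1)^j C(6,j)((6-j)/6)^30
= 1.00000 - 0.02528 + 0.00008 - 0.00000 + 0.00000 - 0.00000 + 0.00000
= 0.97480.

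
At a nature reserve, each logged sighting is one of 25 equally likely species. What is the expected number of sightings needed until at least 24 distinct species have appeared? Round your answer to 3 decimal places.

With k distinct species already seen, the next new one arrives after an expected 25/(25-k) sightings.
Sum over k = 0,...,23: E = 25/25 + 25/24 + 25/23 + ... + 25/3 + 25/2 = 70.3990.

70.399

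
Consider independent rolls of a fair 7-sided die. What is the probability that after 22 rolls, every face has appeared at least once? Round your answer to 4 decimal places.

0.7770

Let A_i be the event that face i is missing after 22 rolls. By inclusion–exclusion on the A_i,
P(all seen) = Σ_{j=0}^{7} (-1)^j C(7,j)((7-j)/7)^22
= 1.00000 - 0.23565 + 0.01281 - 0.00016 + 0.00000 - 0.00000 + 0.00000 - 0.00000
= 0.77700.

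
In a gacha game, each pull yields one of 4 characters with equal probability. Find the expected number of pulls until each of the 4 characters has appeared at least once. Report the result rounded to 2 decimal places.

8.33

After k distinct characters have appeared, the next pull gives a new one with probability (4-k)/4, so the expected wait for the (k+1)-th is 4/(4-k).
E[T] = 4/4 + 4/3 + 4/2 + 4/1 = 4·H_{4}.
H_{4} = 2.083, so E[T] = 8.333.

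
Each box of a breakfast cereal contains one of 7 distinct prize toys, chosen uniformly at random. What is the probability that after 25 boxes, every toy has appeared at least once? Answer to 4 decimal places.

0.8562

By inclusion–exclusion over which toys are missing,
P(all seen) = Σ_{j=0}^{7} (-1)^j C(7,j)((7-j)/7)^25
= 1.00000 - 0.14840 + 0.00467 - 0.00003 + 0.00000 - 0.00000 + 0.00000 - 0.00000
= 0.85624.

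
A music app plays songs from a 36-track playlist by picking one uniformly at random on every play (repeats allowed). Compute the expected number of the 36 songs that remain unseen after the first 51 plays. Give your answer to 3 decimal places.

For each song, P(unseen after 51) = (35/36)^51 = 0.2377.
By linearity of expectation, E[unseen] = 36·(35/36)^51 = 8.5575.

8.557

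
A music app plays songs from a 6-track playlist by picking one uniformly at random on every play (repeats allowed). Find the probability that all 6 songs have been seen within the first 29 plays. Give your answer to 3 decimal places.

By inclusion–exclusion over which songs are missing,
P(all seen) = Σ_{j=0}^{6} (-1)^j C(6,j)((6-j)/6)^29
= 1.0000 - 0.0303 + 0.0001 - 0.0000 + 0.0000 - 0.0000 + 0.0000
= 0.9698.

0.970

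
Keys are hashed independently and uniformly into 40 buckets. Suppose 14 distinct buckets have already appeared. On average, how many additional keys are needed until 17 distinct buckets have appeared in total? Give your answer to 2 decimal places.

4.81

The wait to go from k to k+1 distinct buckets is geometric with mean 40/(40-k).
Sum over k = 14,...,16: E = 40/26 + 40/25 + 40/24 = 4.805.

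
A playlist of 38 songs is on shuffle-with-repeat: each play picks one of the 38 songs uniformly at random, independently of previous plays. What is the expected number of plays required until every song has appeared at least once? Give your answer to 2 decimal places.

160.66

After k distinct songs have appeared, the next play gives a new one with probability (38-k)/38, so the expected wait for the (k+1)-th is 38/(38-k).
E[T] = 38/38 + 38/37 + 38/36 + ... + 38/2 + 38/1 = 38·H_{38}.
H_{38} = 4.228, so E[T] = 160.660.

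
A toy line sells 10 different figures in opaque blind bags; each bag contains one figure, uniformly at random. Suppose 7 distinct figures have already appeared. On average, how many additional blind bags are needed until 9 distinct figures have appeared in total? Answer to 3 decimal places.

With k distinct figures already seen, the next new one takes an expected 10/(10-k) blind bags.
Sum over k = 7,...,8: E = 10/3 + 10/2 = 8.3333.

8.333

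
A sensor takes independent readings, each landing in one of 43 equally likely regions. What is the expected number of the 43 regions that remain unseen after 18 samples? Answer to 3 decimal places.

For each region, P(unseen after 18) = (42/43)^18 = 0.6547.
By linearity of expectation, E[unseen] = 43·(42/43)^18 = 28.1529.

28.153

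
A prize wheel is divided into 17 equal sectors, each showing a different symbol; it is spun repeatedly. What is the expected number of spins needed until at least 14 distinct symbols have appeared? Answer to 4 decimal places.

Going from k to k+1 distinct takes a geometric number of spins with mean 17/(17-k).
Sum over k = 0,...,13: E = 17/17 + 17/16 + 17/15 + ... + 17/5 + 17/4 = 27.30573.

27.3057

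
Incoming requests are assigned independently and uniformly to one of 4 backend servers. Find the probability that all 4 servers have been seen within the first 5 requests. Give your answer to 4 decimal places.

Let A_i be the event that server i is missing after 5 requests. By inclusion–exclusion on the A_i,
P(all seen) = Σ_{j=0}^{4} (-1)^j C(4,j)((4-j)/4)^5
= 1.00000 - 0.94922 + 0.18750 - 0.00391 + 0.00000
= 0.23438.

0.2344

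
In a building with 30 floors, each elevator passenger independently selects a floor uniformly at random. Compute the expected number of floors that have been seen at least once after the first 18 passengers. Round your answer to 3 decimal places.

13.703

For each floor, P(seen in 18 passengers) = 1 - (29/30)^18 = 0.4568.
By linearity of expectation, E[distinct seen] = 30·(1 - (29/30)^18) = 13.7032.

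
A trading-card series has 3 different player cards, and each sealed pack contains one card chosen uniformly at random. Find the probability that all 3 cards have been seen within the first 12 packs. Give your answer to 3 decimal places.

Let A_i be the event that card i is missing after 12 packs. By inclusion–exclusion on the A_i,
P(all seen) = Σ_{j=0}^{3} (-1)^j C(3,j)((3-j)/3)^12
= 1.0000 - 0.0231 + 0.0000 - 0.0000
= 0.9769.

0.977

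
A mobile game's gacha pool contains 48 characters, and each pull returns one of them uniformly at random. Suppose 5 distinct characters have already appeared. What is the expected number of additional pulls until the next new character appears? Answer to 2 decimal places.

The number of pulls until the next new character is geometric with success probability 43/48, so its mean is 48/43.
E = 48/43 = 1.116.

1.12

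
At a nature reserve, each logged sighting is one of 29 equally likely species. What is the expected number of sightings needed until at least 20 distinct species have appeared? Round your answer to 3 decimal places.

32.848

Going from k to k+1 distinct takes a geometric number of sightings with mean 29/(29-k).
Sum over k = 0,...,19: E = 29/29 + 29/28 + 29/27 + ... + 29/11 + 29/10 = 32.8479.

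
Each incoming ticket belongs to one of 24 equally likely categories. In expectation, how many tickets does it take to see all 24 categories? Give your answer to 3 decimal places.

Split into phases: going from k distinct to k+1 distinct takes on average 24/(24-k) tickets.
E[T] = 24/24 + 24/23 + 24/22 + ... + 24/2 + 24/1 = 24·H_{24}.
H_{24} = 3.7760, so E[T] = 90.6230.

90.623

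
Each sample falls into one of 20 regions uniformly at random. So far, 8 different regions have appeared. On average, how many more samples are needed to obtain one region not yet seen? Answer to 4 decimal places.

1.6667

Each sample yields a new region with probability (20-8)/20 = 12/20, so the wait is geometric with mean 20/12.
E = 20/12 = 1.66667.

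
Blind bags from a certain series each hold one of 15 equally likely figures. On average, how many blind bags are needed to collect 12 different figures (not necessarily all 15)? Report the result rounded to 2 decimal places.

22.27

Going from k to k+1 distinct takes a geometric number of blind bags with mean 15/(15-k).
Sum over k = 0,...,11: E = 15/15 + 15/14 + 15/13 + ... + 15/5 + 15/4 = 22.273.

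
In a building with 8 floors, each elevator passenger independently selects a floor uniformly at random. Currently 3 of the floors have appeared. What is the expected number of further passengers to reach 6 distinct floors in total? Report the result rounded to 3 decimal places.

6.267

From k distinct to k+1 distinct takes on average 8/(8-k) passengers.
Sum over k = 3,...,5: E = 8/5 + 8/4 + 8/3 = 6.2667.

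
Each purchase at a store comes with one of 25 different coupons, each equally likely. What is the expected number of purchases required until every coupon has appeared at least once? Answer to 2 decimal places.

After k distinct coupons have appeared, the next purchase gives a new one with probability (25-k)/25, so the expected wait for the (k+1)-th is 25/(25-k).
E[T] = 25/25 + 25/24 + 25/23 + ... + 25/2 + 25/1 = 25·H_{25}.
H_{25} = 3.816, so E[T] = 95.399.

95.40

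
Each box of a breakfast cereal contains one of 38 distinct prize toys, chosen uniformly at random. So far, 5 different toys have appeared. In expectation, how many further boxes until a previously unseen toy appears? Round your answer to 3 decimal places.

1.152

The number of boxes until the next new toy is geometric with success probability 33/38, so its mean is 38/33.
E = 38/33 = 1.1515.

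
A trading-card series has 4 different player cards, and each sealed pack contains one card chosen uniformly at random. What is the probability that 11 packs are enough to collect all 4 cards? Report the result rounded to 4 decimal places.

0.8340

By inclusion–exclusion over which cards are missing,
P(all seen) = Σ_{j=0}^{4} (-1)^j C(4,j)((4-j)/4)^11
= 1.00000 - 0.16894 + 0.00293 - 0.00000 + 0.00000
= 0.83399.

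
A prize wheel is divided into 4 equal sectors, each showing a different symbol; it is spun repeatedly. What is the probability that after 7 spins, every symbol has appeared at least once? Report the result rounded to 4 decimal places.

0.5127

By inclusion–exclusion over which symbols are missing,
P(all seen) = Σ_{j=0}^{4} (-1)^j C(4,j)((4-j)/4)^7
= 1.00000 - 0.53394 + 0.04688 - 0.00024 + 0.00000
= 0.51270.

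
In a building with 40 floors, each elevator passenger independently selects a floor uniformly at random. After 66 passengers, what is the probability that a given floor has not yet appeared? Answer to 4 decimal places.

0.1881

On each passenger the fixed floor fails to appear with probability 39/40.
P(still missing after 66) = (39/40)^66 = 0.18806.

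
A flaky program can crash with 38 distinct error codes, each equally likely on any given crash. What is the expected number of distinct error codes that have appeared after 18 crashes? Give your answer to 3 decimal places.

14.487

For each error code, P(seen in 18 crashes) = 1 - (37/38)^18 = 0.3812.
By linearity of expectation, E[distinct seen] = 38·(1 - (37/38)^18) = 14.4869.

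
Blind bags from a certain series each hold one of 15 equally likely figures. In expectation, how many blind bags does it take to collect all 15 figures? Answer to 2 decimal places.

The wait to go from k to k+1 distinct figures is geometric with mean 15/(15-k).
E[T] = 15/15 + 15/14 + 15/13 + ... + 15/2 + 15/1 = 15·H_{15}.
H_{15} = 3.318, so E[T] = 49.773.

49.77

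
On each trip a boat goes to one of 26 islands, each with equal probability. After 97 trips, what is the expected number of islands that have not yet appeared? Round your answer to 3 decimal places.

0.579

For each island, P(unseen after 97) = (25/26)^97 = 0.0223.
By linearity of expectation, E[unseen] = 26·(25/26)^97 = 0.5791.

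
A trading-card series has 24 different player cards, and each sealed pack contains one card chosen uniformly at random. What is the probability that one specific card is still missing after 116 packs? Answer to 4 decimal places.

On each pack the fixed card fails to appear with probability 23/24.
P(still missing after 116) = (23/24)^116 = 0.00718.

0.0072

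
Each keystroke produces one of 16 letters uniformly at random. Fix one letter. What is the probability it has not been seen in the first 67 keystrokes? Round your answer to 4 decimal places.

0.0132

Each keystroke misses the fixed letter with probability (16-1)/16 = 15/16, independently.
P(still missing after 67) = (15/16)^67 = 0.01325.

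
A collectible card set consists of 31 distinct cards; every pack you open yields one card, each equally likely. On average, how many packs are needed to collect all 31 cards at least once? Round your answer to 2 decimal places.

124.84

After k distinct cards have appeared, the next pack gives a new one with probability (31-k)/31, so the expected wait for the (k+1)-th is 31/(31-k).
E[T] = 31/31 + 31/30 + 31/29 + ... + 31/2 + 31/1 = 31·H_{31}.
H_{31} = 4.027, so E[T] = 124.845.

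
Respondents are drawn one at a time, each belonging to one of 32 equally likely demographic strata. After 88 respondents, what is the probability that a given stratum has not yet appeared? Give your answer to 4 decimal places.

0.0612

On each respondent the fixed stratum fails to appear with probability 31/32.
P(still missing after 88) = (31/32)^88 = 0.06118.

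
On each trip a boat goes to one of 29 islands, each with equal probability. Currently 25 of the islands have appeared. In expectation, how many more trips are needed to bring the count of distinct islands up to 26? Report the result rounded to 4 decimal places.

With k distinct islands already seen, the next new one takes an expected 29/(29-k) trips.
Only the k = 25 term is needed: E = 29/4 = 7.25000.

7.2500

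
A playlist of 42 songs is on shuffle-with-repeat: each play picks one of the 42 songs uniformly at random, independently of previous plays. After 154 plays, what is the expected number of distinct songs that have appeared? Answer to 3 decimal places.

For each song, P(seen in 154 plays) = 1 - (41/42)^154 = 0.9755.
By linearity of expectation, E[distinct seen] = 42·(1 - (41/42)^154) = 40.9730.

40.973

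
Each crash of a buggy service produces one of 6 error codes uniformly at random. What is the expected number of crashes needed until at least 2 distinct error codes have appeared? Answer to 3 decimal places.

With k distinct error codes already seen, the next new one arrives after an expected 6/(6-k) crashes.
Sum over k = 0,...,1: E = 6/6 + 6/5 = 2.2000.

2.200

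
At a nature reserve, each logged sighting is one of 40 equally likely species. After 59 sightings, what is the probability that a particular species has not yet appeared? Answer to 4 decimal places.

0.2245

On each sighting the fixed species fails to appear with probability 39/40.
P(still missing after 59) = (39/40)^59 = 0.22453.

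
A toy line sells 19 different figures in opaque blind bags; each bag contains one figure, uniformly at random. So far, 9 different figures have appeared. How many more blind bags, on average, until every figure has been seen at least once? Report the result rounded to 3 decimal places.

55.650

From k distinct to k+1 distinct takes on average 19/(19-k) blind bags.
Sum over k = 9,...,18: E = 19/10 + 19/9 + 19/8 + ... + 19/2 + 19/1 = 55.6504.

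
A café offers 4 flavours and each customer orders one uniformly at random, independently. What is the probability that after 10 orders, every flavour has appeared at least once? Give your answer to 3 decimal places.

0.781

By inclusion–exclusion over which flavours are missing,
P(all seen) = Σ_{j=0}^{4} (-1)^j C(4,j)((4-j)/4)^10
= 1.0000 - 0.2253 + 0.0059 - 0.0000 + 0.0000
= 0.7806.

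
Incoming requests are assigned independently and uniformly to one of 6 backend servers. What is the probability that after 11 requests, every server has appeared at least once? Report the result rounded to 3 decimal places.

0.356

By inclusion–exclusion over which servers are missing,
P(all seen) = Σ_{j=0}^{6} (-1)^j C(6,j)((6-j)/6)^11
= 1.0000 - 0.8075 + 0.1734 - 0.0098 + 0.0001 - 0.0000 + 0.0000
= 0.3562.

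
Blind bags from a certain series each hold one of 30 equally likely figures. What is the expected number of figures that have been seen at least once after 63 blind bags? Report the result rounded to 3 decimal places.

26.455

For each figure, P(seen in 63 blind bags) = 1 - (29/30)^63 = 0.8818.
By linearity of expectation, E[distinct seen] = 30·(1 - (29/30)^63) = 26.4555.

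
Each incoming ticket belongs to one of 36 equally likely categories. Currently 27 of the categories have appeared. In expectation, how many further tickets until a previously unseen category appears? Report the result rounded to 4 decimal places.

Each ticket yields a new category with probability (36-27)/36 = 9/36, so the wait is geometric with mean 36/9.
E = 36/9 = 4.00000.

4.0000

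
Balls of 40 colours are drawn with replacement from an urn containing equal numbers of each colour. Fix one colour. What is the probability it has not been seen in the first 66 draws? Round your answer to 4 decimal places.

On each draw the fixed colour fails to appear with probability 39/40.
P(still missing after 66) = (39/40)^66 = 0.18806.

0.1881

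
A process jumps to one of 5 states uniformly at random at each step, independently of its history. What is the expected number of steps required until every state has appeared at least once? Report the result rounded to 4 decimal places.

11.4167

The wait to go from k to k+1 distinct states is geometric with mean 5/(5-k).
E[T] = 5/5 + 5/4 + 5/3 + 5/2 + 5/1 = 5·H_{5}.
H_{5} = 2.28333, so E[T] = 11.41667.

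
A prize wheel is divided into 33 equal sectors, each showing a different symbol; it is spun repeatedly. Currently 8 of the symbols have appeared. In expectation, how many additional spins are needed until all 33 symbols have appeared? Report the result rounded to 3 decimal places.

125.927

From k distinct to k+1 distinct takes on average 33/(33-k) spins.
Sum over k = 8,...,32: E = 33/25 + 33/24 + 33/23 + ... + 33/2 + 33/1 = 125.9266.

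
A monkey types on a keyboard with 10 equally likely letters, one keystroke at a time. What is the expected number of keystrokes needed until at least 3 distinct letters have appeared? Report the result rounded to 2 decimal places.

3.36

With k distinct letters already seen, the next new one arrives after an expected 10/(10-k) keystrokes.
Sum over k = 0,...,2: E = 10/10 + 10/9 + 10/8 = 3.361.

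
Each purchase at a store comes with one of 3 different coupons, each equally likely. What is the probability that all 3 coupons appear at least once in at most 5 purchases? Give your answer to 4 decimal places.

By inclusion–exclusion over which coupons are missing,
P(all seen) = Σ_{j=0}^{3} (-1)^j C(3,j)((3-j)/3)^5
= 1.00000 - 0.39506 + 0.01235 - 0.00000
= 0.61728.

0.6173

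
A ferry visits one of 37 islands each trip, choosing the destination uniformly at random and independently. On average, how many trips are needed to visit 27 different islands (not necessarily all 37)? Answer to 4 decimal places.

Going from k to k+1 distinct takes a geometric number of trips with mean 37/(37-k).
Sum over k = 0,...,26: E = 37/37 + 37/36 + 37/35 + ... + 37/12 + 37/11 = 47.08686.

47.0869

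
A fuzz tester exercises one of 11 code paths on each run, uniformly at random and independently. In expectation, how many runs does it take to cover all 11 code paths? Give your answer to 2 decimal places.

After k distinct code paths have appeared, the next run gives a new one with probability (11-k)/11, so the expected wait for the (k+1)-th is 11/(11-k).
E[T] = 11/11 + 11/10 + 11/9 + ... + 11/2 + 11/1 = 11·H_{11}.
H_{11} = 3.020, so E[T] = 33.219.

33.22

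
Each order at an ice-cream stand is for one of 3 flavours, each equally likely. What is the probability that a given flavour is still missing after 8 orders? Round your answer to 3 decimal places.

0.039

On each order the fixed flavour fails to appear with probability 2/3.
P(still missing after 8) = (2/3)^8 = 0.0390.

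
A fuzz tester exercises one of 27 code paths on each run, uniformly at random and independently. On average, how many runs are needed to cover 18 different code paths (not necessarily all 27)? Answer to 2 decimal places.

28.69

With k distinct code paths already seen, the next new one arrives after an expected 27/(27-k) runs.
Sum over k = 0,...,17: E = 27/27 + 27/26 + 27/25 + ... + 27/11 + 27/10 = 28.687.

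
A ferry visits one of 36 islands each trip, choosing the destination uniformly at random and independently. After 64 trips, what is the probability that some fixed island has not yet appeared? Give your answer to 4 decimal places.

On each trip the fixed island fails to appear with probability 35/36.
P(still missing after 64) = (35/36)^64 = 0.16481.

0.1648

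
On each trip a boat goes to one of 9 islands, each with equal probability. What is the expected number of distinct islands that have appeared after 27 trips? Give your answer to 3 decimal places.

For each island, P(seen in 27 trips) = 1 - (8/9)^27 = 0.9584.
By linearity of expectation, E[distinct seen] = 9·(1 - (8/9)^27) = 8.6258.

8.626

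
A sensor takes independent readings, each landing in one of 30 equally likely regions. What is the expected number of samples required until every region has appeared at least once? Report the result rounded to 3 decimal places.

119.850

After k distinct regions have appeared, the next sample gives a new one with probability (30-k)/30, so the expected wait for the (k+1)-th is 30/(30-k).
E[T] = 30/30 + 30/29 + 30/28 + ... + 30/2 + 30/1 = 30·H_{30}.
H_{30} = 3.9950, so E[T] = 119.8496.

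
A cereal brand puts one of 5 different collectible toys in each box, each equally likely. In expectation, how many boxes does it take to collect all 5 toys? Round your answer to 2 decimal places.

11.42

The wait to go from k to k+1 distinct toys is geometric with mean 5/(5-k).
E[T] = 5/5 + 5/4 + 5/3 + 5/2 + 5/1 = 5·H_{5}.
H_{5} = 2.283, so E[T] = 11.417.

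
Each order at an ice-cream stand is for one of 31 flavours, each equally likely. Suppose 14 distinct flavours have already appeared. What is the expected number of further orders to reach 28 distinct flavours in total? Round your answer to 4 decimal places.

The wait to go from k to k+1 distinct flavours is geometric with mean 31/(31-k).
Sum over k = 14,...,27: E = 31/17 + 31/16 + 31/15 + ... + 31/5 + 31/4 = 49.79279.

49.7928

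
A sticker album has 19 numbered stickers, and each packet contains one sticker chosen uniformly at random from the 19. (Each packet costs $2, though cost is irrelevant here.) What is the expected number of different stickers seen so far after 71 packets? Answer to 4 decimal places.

For each sticker, P(seen in 71 packets) = 1 - (18/19)^71 = 0.97848.
By linearity of expectation, E[distinct seen] = 19·(1 - (18/19)^71) = 18.59112.

18.5911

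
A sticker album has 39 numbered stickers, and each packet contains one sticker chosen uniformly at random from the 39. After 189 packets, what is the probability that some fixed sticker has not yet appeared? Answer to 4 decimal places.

0.0074

Each packet misses the fixed sticker with probability (39-1)/39 = 38/39, independently.
P(still missing after 189) = (38/39)^189 = 0.00738.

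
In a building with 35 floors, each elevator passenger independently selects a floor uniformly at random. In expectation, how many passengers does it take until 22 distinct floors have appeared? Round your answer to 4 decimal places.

With k distinct floors already seen, the next new one arrives after an expected 35/(35-k) passengers.
Sum over k = 0,...,21: E = 35/35 + 35/34 + 35/33 + ... + 35/15 + 35/14 = 33.83267.

33.8327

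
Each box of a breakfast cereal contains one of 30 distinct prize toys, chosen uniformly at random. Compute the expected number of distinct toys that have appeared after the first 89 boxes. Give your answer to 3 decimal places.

For each toy, P(seen in 89 boxes) = 1 - (29/30)^89 = 0.9511.
By linearity of expectation, E[distinct seen] = 30·(1 - (29/30)^89) = 28.5319.

28.532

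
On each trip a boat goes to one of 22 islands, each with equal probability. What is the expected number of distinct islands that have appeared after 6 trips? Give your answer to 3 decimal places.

5.358

For each island, P(seen in 6 trips) = 1 - (21/22)^6 = 0.2436.
By linearity of expectation, E[distinct seen] = 22·(1 - (21/22)^6) = 5.3581.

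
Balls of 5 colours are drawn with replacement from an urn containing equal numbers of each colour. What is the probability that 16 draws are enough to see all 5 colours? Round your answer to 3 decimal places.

By inclusion–exclusion over which colours are missing,
P(all seen) = Σ_{j=0}^{5} (-1)^j C(5,j)((5-j)/5)^16
= 1.0000 - 0.1407 + 0.0028 - 0.0000 + 0.0000 - 0.0000
= 0.8621.

0.862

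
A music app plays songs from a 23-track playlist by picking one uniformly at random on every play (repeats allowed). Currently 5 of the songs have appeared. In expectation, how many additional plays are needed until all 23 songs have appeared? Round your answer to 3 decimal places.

80.387

The wait to go from k to k+1 distinct songs is geometric with mean 23/(23-k).
Sum over k = 5,...,22: E = 23/18 + 23/17 + 23/16 + ... + 23/2 + 23/1 = 80.3875.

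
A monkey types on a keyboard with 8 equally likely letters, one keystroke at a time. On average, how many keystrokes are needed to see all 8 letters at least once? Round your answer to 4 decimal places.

21.7429

After k distinct letters have appeared, the next keystroke gives a new one with probability (8-k)/8, so the expected wait for the (k+1)-th is 8/(8-k).
E[T] = 8/8 + 8/7 + 8/6 + ... + 8/2 + 8/1 = 8·H_{8}.
H_{8} = 2.71786, so E[T] = 21.74286.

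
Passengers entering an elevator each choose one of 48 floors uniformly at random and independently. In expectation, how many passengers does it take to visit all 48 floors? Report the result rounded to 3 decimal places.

214.022

After k distinct floors have appeared, the next passenger gives a new one with probability (48-k)/48, so the expected wait for the (k+1)-th is 48/(48-k).
E[T] = 48/48 + 48/47 + 48/46 + ... + 48/2 + 48/1 = 48·H_{48}.
H_{48} = 4.4588, so E[T] = 214.0223.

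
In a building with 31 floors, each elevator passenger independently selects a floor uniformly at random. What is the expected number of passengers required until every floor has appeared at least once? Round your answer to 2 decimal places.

The wait to go from k to k+1 distinct floors is geometric with mean 31/(31-k).
E[T] = 31/31 + 31/30 + 31/29 + ... + 31/2 + 31/1 = 31·H_{31}.
H_{31} = 4.027, so E[T] = 124.845.

124.84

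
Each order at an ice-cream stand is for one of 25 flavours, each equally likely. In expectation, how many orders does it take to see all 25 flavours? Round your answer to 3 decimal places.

Split into phases: going from k distinct to k+1 distinct takes on average 25/(25-k) orders.
E[T] = 25/25 + 25/24 + 25/23 + ... + 25/2 + 25/1 = 25·H_{25}.
H_{25} = 3.8160, so E[T] = 95.3990.

95.399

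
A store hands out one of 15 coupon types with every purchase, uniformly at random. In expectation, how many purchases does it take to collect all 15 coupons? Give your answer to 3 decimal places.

49.773

Split into phases: going from k distinct to k+1 distinct takes on average 15/(15-k) purchases.
E[T] = 15/15 + 15/14 + 15/13 + ... + 15/2 + 15/1 = 15·H_{15}.
H_{15} = 3.3182, so E[T] = 49.7734.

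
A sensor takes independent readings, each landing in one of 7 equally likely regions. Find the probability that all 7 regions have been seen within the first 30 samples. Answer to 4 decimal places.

0.9322

Let A_i be the event that region i is missing after 30 samples. By inclusion–exclusion on the A_i,
P(all seen) = Σ_{j=0}^{7} (-1)^j C(7,j)((7-j)/7)^30
= 1.00000 - 0.06866 + 0.00087 - 0.00000 + 0.00000 - 0.00000 + 0.00000 - 0.00000
= 0.93221.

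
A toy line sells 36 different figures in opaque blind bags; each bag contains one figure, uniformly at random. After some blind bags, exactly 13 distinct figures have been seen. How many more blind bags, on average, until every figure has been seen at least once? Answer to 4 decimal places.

134.4345

With k distinct figures already seen, the next new one takes an expected 36/(36-k) blind bags.
Sum over k = 13,...,35: E = 36/23 + 36/22 + 36/21 + ... + 36/2 + 36/1 = 134.43449.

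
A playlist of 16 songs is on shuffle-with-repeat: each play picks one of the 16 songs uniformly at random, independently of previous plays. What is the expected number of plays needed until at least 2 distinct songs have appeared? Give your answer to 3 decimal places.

2.067

With k distinct songs already seen, the next new one arrives after an expected 16/(16-k) plays.
Sum over k = 0,...,1: E = 16/16 + 16/15 = 2.0667.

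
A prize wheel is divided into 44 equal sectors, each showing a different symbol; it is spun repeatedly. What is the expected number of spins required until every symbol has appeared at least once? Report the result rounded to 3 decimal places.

192.400

The wait to go from k to k+1 distinct symbols is geometric with mean 44/(44-k).
E[T] = 44/44 + 44/43 + 44/42 + ... + 44/2 + 44/1 = 44·H_{44}.
H_{44} = 4.3727, so E[T] = 192.3999.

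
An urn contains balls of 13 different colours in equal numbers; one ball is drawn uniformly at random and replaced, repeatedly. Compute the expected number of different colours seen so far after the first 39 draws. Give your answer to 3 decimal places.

For each colour, P(seen in 39 draws) = 1 - (12/13)^39 = 0.9559.
By linearity of expectation, E[distinct seen] = 13·(1 - (12/13)^39) = 12.4269.

12.427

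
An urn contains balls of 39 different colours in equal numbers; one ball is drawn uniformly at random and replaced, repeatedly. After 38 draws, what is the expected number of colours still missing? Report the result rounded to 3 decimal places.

14.534

For each colour, P(unseen after 38) = (38/39)^38 = 0.3727.
By linearity of expectation, E[unseen] = 39·(38/39)^38 = 14.5340.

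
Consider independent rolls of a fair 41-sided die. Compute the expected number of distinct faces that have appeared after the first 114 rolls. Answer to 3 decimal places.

For each face, P(seen in 114 rolls) = 1 - (40/41)^114 = 0.9401.
By linearity of expectation, E[distinct seen] = 41·(1 - (40/41)^114) = 38.5438.

38.544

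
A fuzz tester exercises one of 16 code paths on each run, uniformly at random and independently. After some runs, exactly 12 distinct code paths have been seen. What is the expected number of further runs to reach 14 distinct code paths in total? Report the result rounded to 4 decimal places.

9.3333

The wait to go from k to k+1 distinct code paths is geometric with mean 16/(16-k).
Sum over k = 12,...,13: E = 16/4 + 16/3 = 9.33333.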